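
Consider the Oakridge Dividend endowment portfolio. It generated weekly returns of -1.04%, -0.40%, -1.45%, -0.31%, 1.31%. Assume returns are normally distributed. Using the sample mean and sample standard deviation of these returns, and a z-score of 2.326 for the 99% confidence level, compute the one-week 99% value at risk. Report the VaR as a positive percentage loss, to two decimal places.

2.83

Mean return r̄ = -1.890 / 5 = -0.3780%
Σ(r − r̄)² = 4.4419; sample σ = √(4.4419/4) = 1.0538%
VaR = −(r̄ − z·σ) = −(-0.3780 − 2.326 × 1.0538) = −(-2.8291) = 2.8291%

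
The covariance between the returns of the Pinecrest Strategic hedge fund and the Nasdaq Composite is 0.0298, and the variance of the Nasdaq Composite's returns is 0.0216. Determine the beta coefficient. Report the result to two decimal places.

β = Cov(Rp, Rm) / Var(Rm) = 0.0298 / 0.0216 = 1.3796

1.38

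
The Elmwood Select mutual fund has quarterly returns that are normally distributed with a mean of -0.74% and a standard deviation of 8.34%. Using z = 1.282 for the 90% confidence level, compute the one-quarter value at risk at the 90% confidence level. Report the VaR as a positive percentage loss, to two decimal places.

VaR (as % loss) = −(μ − z·σ) = −(-0.74% − 1.282 × 8.34%) = −(-11.43188%) = 11.43188%

11.43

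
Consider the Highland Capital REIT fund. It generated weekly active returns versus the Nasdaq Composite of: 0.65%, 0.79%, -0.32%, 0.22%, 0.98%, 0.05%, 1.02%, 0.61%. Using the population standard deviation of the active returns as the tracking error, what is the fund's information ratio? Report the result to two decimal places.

μ = (0.65 + 0.79 − 0.32 + 0.22 + 0.98 + 0.05 + 1.02 + 0.61) / 8 = 0.5000%
Σ(r − μ)² = (0.65 − 0.5000)² + (0.79 − 0.5000)² + … = 1.5728
population σ = √(1.5728 / 8) = √0.1966 = 0.4434%
IR = μ / tracking error = 0.5000 / 0.4434 = 1.1276

1.13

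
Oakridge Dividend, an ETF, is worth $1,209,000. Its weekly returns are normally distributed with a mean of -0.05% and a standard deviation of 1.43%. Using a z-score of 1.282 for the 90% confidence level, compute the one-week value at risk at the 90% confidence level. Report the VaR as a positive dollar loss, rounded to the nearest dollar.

Return at the 90% tail: μ − z·σ = -0.05% − 1.282 × 1.43% = -0.05 − 1.83326 = -1.88326%
VaR = −(-1.88326%) × $1,209,000 = 1.88326% × $1,209,000 = $22,769

$22,769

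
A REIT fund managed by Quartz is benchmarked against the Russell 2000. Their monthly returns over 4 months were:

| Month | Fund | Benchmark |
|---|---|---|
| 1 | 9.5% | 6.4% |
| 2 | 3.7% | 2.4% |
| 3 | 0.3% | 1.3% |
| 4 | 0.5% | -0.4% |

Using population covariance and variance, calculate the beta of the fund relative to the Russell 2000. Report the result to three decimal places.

1.434

r̄p = 3.5000%,  r̄m = 2.4250%
Cov = Σ(rp − r̄p)(rm − r̄m) / 4 = 8.9800
Var(rm) = Σ(rm − r̄m)² / 4 = 6.2619
β = Cov / Var = 8.9800 / 6.2619 = 1.4341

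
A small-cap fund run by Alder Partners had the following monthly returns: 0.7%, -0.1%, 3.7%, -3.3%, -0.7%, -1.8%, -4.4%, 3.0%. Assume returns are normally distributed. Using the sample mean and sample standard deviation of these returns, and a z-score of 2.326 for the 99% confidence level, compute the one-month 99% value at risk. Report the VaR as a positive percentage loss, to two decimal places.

μ = (0.7 − 0.1 + 3.7 − 3.3 − 0.7 − 1.8 − 4.4 + 3) / 8 = -0.3625%
Sample σ = √[Σ(r − μ)² / 7] = √[56.1188 / 7] = √8.0170 = 2.8314%
VaR = −(μ − z·σ) = −(-0.3625 − 2.326 × 2.8314) = −(-6.9483) = 6.9483%

6.95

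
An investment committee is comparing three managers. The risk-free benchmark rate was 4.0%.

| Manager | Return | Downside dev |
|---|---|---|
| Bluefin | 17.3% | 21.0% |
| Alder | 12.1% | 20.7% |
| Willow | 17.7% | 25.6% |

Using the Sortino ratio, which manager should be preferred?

Bluefin: Sortino ratio = (17.3% − 4.0%) / 21.0% = 0.633
Alder: Sortino ratio = (12.1% − 4.0%) / 20.7% = 0.391
Willow: Sortino ratio = (17.7% − 4.0%) / 25.6% = 0.535
Highest: Bluefin (0.633).

Bluefin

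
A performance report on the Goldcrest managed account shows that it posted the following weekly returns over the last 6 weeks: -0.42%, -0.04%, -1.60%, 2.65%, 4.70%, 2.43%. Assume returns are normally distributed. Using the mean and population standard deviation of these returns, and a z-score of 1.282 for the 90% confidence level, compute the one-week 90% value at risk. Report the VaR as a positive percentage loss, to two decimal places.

r̄ = (-0.42 − 0.04 − 1.6 + 2.65 + 4.7 + 2.43) / 6 = 7.720 / 6 = 1.2867%
Population std dev = √[27.8223 / 6] = 2.1534%
VaR = −(r̄ − z·σ) = −(1.2867 − 1.282 × 2.1534) = −(-1.4740) = 1.4740%

1.47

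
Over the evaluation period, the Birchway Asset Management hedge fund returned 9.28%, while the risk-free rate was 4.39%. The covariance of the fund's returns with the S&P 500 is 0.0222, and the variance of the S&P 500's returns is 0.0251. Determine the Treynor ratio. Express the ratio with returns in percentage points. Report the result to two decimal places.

β = Cov / Var = 0.0222 / 0.0251 = 0.8845
Treynor = (Rp − Rf) / β = (9.28% − 4.39%) / 0.8845 = 4.89 / 0.8845 = 5.5285

5.53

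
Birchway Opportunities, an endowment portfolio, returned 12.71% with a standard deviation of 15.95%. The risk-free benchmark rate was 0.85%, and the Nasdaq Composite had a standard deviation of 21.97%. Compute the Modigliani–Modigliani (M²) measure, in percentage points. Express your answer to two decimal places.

17.19

Sharpe = (Rp − Rf) / σp = (12.71% − 0.85%) / 15.95% = 0.7436
M² = Rf + Sharpe × σm = 0.85% + 0.7436 × 21.97% = 17.1869%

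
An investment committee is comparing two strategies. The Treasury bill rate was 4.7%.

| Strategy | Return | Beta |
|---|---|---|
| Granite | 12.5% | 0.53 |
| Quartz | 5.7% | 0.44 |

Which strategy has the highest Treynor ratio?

Granite

Granite: Treynor = (12.5% − 4.7%) / 0.53 = 14.717
Quartz: Treynor = (5.7% − 4.7%) / 0.44 = 2.273
Highest: Granite (14.717).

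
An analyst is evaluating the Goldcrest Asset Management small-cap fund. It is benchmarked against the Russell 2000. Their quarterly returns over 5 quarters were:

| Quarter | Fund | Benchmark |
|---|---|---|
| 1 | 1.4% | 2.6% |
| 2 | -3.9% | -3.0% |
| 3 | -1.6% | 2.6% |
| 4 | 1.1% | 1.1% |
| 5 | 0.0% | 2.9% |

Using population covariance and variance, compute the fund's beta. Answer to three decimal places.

0.659

r̄p = -0.6000%,  r̄m = 1.2400%
Cov = Σ(rp − r̄p)(rm − r̄m) / 5 = 3.2220
Var(rm) = Σ(rm − r̄m)² / 5 = 4.8904
β = Cov / Var = 3.2220 / 4.8904 = 0.6588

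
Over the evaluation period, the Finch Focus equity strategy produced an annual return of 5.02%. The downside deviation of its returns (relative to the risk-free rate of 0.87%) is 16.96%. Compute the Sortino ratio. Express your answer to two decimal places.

Sortino = (Rp − Rf) / σd = (5.02% − 0.87%) / 16.96% = 4.15% / 16.96% = 0.2447

0.24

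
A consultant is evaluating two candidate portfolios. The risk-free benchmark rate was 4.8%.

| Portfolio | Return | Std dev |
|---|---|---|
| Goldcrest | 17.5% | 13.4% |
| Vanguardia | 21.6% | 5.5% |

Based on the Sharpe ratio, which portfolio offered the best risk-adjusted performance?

Goldcrest: Sharpe ratio = (17.5% − 4.8%) / 13.4% = 0.948
Vanguardia: Sharpe ratio = (21.6% − 4.8%) / 5.5% = 3.055
Highest: Vanguardia (3.055).

Vanguardia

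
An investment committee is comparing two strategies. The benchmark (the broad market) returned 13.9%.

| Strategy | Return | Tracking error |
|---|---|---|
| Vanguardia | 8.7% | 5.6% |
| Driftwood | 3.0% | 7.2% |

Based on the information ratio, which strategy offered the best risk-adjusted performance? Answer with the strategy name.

Vanguardia: IR = (8.7% − 13.9%) / 5.6% = -0.929
Driftwood: IR = (3.0% − 13.9%) / 7.2% = -1.514
Highest: Vanguardia (-0.929).

Vanguardia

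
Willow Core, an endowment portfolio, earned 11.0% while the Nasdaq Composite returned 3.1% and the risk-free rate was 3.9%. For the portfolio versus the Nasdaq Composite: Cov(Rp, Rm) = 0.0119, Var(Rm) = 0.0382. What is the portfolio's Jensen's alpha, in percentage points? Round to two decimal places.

7.35

β = Cov / Var = 0.0119 / 0.0382 = 0.3115
E[R] = Rf + β(Rm − Rf) = 3.9% + 0.3115 × (3.1% − 3.9%) = 3.6508%
α = Rp − E[R] = 11.0% − 3.6508% = 7.3492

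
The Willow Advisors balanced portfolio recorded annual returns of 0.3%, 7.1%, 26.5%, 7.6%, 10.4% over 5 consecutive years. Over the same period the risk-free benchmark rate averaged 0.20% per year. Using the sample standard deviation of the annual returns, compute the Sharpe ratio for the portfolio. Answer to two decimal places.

1.04

r̄ = (0.3 + 7.1 + 26.5 + 7.6 + 10.4) / 5 = 51.90 / 5 = 10.3800%
Sample std dev = √[379.9480 / 4] = 9.7461%
Sharpe = (r̄ − rf) / σ = (10.3800 − 0.2) / 9.7461 = 10.1800 / 9.7461 = 1.0445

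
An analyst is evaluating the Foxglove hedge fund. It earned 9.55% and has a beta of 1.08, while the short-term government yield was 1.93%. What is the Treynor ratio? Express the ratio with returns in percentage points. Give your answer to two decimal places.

7.06

Treynor = (Rp − Rf) / β = (9.55% − 1.93%) / 1.08 = 7.62 / 1.08 = 7.0556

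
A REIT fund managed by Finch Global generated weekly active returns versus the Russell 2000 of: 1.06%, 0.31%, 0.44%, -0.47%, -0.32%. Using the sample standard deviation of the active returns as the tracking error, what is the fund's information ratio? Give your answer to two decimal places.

0.33

μ = (1.06 + 0.31 + 0.44 − 0.47 − 0.32) / 5 = 1.020 / 5 = 0.2040%
Sample σ = √[Σ(r − μ)² / 4] = √[1.5285 / 4] = √0.3821 = 0.6181%
IR = μ / tracking error = 0.2040 / 0.6181 = 0.3300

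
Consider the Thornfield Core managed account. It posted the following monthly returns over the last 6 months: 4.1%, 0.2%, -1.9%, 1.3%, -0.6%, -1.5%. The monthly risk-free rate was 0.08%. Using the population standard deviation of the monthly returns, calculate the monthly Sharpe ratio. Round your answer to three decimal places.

Mean return μ = 1.60 / 6 = 0.2667%
Σ(r − μ)² = (4.1 − 0.2667)² + (0.2 − 0.2667)² + (-1.9 − 0.2667)² + … = 24.3333
population σ = √(24.3333 / 6) = √4.0556 = 2.0139%
Sharpe = (μ − rf) / σ = (0.2667 − 0.08) / 2.0139 = 0.1867 / 2.0139 = 0.0927

0.093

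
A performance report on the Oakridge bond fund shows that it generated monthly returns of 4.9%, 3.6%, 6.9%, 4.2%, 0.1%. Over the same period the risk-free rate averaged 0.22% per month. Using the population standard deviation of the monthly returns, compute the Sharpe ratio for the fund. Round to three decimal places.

r̄ = (4.9 + 3.6 + 6.9 + 4.2 + 0.1) / 5 = 3.9400%
Population std dev = √[24.6120 / 5] = 2.2186%
Sharpe = (r̄ − rf) / σ = (3.9400 − 0.22) / 2.2186 = 3.7200 / 2.2186 = 1.6767

1.677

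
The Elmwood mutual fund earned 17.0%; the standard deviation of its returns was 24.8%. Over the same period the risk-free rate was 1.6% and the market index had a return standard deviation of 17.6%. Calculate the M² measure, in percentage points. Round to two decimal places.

Sharpe = (Rp − Rf) / σp = (17.0% − 1.6%) / 24.8% = 0.6210
M² = Rf + Sharpe × σm = 1.6% + 0.6210 × 17.6% = 12.5296%

12.53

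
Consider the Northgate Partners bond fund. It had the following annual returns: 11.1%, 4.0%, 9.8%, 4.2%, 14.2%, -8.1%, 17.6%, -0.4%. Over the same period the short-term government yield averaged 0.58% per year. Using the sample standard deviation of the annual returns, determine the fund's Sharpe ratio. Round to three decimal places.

0.716

r̄ = (11.1 + 4 + 9.8 + 4.2 + 14.2 − 8.1 + 17.6 − 0.4) / 8 = 52.40 / 8 = 6.5500%
Σ(r − r̄)² = 486.8400; sample σ = √(486.8400/7) = 8.3396%
Sharpe = (r̄ − rf) / σ = (6.5500 − 0.58) / 8.3396 = 5.9700 / 8.3396 = 0.7159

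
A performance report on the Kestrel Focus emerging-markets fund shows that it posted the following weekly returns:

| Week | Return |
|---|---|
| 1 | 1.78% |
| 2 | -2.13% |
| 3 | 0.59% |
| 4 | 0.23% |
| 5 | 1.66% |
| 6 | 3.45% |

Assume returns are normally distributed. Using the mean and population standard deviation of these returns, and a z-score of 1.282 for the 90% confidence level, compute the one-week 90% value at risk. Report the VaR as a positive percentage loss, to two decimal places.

1.26

Mean return r̄ = 5.580 / 6 = 0.9300%
Σ(r − r̄)² = (1.78 − 0.9300)² + (-2.13 − 0.9300)² + … = 17.5750
σ = √[17.5750 / 6] = 1.7115%
VaR = −(r̄ − z·σ) = −(0.9300 − 1.282 × 1.7115) = −(-1.2641) = 1.2641%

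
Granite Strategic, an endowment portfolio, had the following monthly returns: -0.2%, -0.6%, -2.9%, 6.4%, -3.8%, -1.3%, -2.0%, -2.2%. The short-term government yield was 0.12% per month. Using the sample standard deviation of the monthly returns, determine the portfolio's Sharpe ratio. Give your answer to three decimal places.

r̄ = (-0.2 − 0.6 − 2.9 + 6.4 − 3.8 − 1.3 − 2 − 2.2) / 8 = -6.60 / 8 = -0.8250%
Σ(r − r̄)² = (-0.2 − (-0.8250))² + (-0.6 − (-0.8250))² + (-2.9 − (-0.8250))² + … = 69.2950
sample σ = √(69.2950 / 7) = √9.8993 = 3.1463%
Sharpe = (r̄ − rf) / σ = (-0.8250 − 0.12) / 3.1463 = -0.9450 / 3.1463 = -0.3004

-0.300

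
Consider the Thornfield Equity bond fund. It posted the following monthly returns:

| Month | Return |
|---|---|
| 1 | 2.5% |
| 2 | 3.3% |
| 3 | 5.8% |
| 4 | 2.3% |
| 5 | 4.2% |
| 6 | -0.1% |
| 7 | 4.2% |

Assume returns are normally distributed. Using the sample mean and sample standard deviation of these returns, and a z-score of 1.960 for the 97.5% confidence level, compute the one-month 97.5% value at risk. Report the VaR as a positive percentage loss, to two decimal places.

μ = (2.5 + 3.3 + 5.8 + 2.3 + 4.2 − 0.1 + 4.2) / 7 = 22.20 / 7 = 3.1714%
Σ(r − μ)² = (2.5 − 3.1714)² + (3.3 − 3.1714)² + (5.8 − 3.1714)² + … = 20.9543
σ = √[20.9543 / 6] = 1.8688%
VaR = −(μ − z·σ) = −(3.1714 − 1.960 × 1.8688) = −(-0.4914) = 0.4914%

0.49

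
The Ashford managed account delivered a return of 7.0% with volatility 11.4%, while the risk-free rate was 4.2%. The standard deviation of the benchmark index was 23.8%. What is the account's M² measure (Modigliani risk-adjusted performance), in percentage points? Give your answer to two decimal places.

Sharpe = (Rp − Rf) / σp = (7.0% − 4.2%) / 11.4% = 0.2456
M² = Rf + Sharpe × σm = 4.2% + 0.2456 × 23.8% = 10.0453%

10.05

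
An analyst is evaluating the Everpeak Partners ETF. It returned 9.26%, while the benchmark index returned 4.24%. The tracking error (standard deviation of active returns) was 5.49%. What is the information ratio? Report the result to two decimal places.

0.91

IR = (Rp − Rb) / TE = (9.26% − 4.24%) / 5.49% = 5.02% / 5.49% = 0.9144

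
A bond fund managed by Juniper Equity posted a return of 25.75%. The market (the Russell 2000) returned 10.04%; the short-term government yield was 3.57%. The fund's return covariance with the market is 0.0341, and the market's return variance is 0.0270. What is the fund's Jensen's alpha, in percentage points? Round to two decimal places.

14.01

β = Cov / Var = 0.0341 / 0.0270 = 1.2630
E[R] = Rf + β(Rm − Rf) = 3.57% + 1.2630 × (10.04% − 3.57%) = 11.7416%
α = Rp − E[R] = 25.75% − 11.7416% = 14.0084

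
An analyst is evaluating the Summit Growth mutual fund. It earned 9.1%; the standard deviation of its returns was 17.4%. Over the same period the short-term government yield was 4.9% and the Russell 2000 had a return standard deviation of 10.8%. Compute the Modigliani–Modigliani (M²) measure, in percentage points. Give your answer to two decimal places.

Sharpe = (Rp − Rf) / σp = (9.1% − 4.9%) / 17.4% = 0.2414
M² = Rf + Sharpe × σm = 4.9% + 0.2414 × 10.8% = 7.5071%

7.51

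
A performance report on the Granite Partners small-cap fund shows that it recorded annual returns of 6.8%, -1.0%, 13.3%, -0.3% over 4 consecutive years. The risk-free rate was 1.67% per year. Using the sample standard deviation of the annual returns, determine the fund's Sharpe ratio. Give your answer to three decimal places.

r̄ = (6.8 − 1 + 13.3 − 0.3) / 4 = 4.7000%
Sample std dev = √[135.8600 / 3] = 6.7295%
Sharpe = (r̄ − rf) / σ = (4.7000 − 1.67) / 6.7295 = 3.0300 / 6.7295 = 0.4503

0.450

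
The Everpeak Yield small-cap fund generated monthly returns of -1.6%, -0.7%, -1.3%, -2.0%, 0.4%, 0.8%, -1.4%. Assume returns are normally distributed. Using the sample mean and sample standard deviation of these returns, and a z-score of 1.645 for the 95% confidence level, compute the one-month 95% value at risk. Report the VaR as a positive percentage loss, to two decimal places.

2.57

Mean return r̄ = -5.80 / 7 = -0.8286%
Σ(r − r̄)² = 6.6943; sample σ = √(6.6943/6) = 1.0563%
VaR = −(r̄ − z·σ) = −(-0.8286 − 1.645 × 1.0563) = −(-2.5662) = 2.5662%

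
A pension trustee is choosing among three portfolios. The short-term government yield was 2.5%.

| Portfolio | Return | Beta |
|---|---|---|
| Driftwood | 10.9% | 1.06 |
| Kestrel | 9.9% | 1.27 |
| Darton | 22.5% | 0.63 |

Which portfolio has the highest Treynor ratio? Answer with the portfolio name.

Driftwood: Treynor = (10.9% − 2.5%) / 1.06 = 7.925
Kestrel: Treynor = (9.9% − 2.5%) / 1.27 = 5.827
Darton: Treynor = (22.5% − 2.5%) / 0.63 = 31.746
Highest: Darton (31.746).

Darton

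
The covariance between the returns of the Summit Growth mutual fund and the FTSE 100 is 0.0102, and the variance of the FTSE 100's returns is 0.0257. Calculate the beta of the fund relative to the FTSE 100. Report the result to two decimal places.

0.40

β = Cov(Rp, Rm) / Var(Rm) = 0.0102 / 0.0257 = 0.3969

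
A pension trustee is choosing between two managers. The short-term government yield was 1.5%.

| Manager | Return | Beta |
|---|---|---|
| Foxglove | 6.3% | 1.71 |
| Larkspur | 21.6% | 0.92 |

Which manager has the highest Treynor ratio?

Larkspur

Foxglove: Treynor = (6.3% − 1.5%) / 1.71 = 2.807
Larkspur: Treynor = (21.6% − 1.5%) / 0.92 = 21.848
Highest: Larkspur (21.848).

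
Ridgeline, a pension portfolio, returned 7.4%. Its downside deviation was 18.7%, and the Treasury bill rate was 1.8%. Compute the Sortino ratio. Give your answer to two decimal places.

Sortino = (Rp − Rf) / σd = (7.4% − 1.8%) / 18.7% = 5.60% / 18.7% = 0.2995

0.30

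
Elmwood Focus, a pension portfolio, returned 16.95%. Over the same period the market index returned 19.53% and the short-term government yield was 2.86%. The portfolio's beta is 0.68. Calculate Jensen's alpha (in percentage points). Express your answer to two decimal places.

CAPM expected return = Rf + β(Rm − Rf) = 2.86% + 0.68 × (19.53% − 2.86%) = 2.86 + 0.68 × 16.67 = 14.1956%
Jensen's α = Rp − E[R] = 16.95% − 14.1956% = 2.7544

2.75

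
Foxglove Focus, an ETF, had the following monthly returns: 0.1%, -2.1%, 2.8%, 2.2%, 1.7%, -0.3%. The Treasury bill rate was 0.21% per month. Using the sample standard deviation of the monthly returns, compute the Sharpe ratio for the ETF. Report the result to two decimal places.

0.29

Mean return r̄ = 4.40 / 6 = 0.7333%
Σ(r − r̄)² = 16.8533; sample σ = √(16.8533/5) = 1.8359%
Sharpe = (r̄ − rf) / σ = (0.7333 − 0.21) / 1.8359 = 0.5233 / 1.8359 = 0.2850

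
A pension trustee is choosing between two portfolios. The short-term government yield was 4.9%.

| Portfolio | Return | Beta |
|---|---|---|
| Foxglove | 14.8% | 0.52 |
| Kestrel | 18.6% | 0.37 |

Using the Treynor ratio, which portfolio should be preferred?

Foxglove: Treynor = (14.8% − 4.9%) / 0.52 = 19.038
Kestrel: Treynor = (18.6% − 4.9%) / 0.37 = 37.027
Highest: Kestrel (37.027).

Kestrel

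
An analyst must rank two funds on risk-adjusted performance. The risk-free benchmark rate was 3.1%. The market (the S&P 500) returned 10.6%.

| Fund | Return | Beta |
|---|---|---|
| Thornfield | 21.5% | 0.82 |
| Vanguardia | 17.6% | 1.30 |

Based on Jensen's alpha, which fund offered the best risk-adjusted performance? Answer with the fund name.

Thornfield: α = 21.5% − [3.1% + 0.82 × (10.6% − 3.1%)] = 12.250
Vanguardia: α = 17.6% − [3.1% + 1.30 × (10.6% − 3.1%)] = 4.750
Highest: Thornfield (12.250).

Thornfield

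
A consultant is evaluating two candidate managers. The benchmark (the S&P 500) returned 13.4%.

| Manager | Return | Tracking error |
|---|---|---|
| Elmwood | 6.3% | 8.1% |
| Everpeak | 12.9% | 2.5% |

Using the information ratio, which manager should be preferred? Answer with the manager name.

Elmwood: IR = (6.3% − 13.4%) / 8.1% = -0.877
Everpeak: IR = (12.9% − 13.4%) / 2.5% = -0.200
Highest: Everpeak (-0.200).

Everpeak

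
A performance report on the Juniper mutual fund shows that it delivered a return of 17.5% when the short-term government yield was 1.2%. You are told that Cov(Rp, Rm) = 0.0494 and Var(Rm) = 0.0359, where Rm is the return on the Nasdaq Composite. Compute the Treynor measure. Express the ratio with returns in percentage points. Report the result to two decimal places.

11.85

β = Cov / Var = 0.0494 / 0.0359 = 1.3760
Treynor = (Rp − Rf) / β = (17.5% − 1.2%) / 1.3760 = 16.30 / 1.3760 = 11.8459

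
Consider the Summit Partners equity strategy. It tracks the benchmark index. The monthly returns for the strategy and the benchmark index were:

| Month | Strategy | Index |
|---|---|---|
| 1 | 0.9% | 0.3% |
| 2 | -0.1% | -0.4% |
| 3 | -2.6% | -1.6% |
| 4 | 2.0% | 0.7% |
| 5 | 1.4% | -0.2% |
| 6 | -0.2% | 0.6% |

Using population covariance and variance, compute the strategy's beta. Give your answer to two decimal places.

1.54

r̄p = 0.2333%,  r̄m = -0.1000%
Cov = Σ(rp − r̄p)(rm − r̄m) / 6 = 0.9350
Var(rm) = Σ(rm − r̄m)² / 6 = 0.6067
β = Cov / Var = 0.9350 / 0.6067 = 1.5411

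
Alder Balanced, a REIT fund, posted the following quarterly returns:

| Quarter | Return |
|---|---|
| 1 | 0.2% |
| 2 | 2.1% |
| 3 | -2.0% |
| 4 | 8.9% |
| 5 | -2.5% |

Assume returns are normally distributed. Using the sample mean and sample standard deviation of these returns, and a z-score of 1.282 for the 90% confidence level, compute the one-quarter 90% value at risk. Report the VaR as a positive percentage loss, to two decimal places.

μ = (0.2 + 2.1 − 2 + 8.9 − 2.5) / 5 = 1.3400%
Σ(r − μ)² = (0.2 − 1.3400)² + (2.1 − 1.3400)² + … = 84.9320
sample σ = √(84.9320 / 4) = √21.2330 = 4.6079%
VaR = −(μ − z·σ) = −(1.3400 − 1.282 × 4.6079) = −(-4.5673) = 4.5673%

4.57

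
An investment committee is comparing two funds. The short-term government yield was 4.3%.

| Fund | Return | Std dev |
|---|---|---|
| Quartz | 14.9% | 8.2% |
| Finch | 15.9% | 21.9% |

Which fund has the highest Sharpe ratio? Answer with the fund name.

Quartz: Sharpe ratio = (14.9% − 4.3%) / 8.2% = 1.293
Finch: Sharpe ratio = (15.9% − 4.3%) / 21.9% = 0.530
Highest: Quartz (1.293).

Quartz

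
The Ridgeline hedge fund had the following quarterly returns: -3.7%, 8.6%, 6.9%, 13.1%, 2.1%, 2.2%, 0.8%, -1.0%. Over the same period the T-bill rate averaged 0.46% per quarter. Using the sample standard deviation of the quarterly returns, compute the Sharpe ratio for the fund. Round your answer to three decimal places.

r̄ = (-3.7 + 8.6 + 6.9 + 13.1 + 2.1 + 2.2 + 0.8 − 1) / 8 = 3.6250%
Sample std dev = √[212.6350 / 7] = 5.5115%
Sharpe = (r̄ − rf) / σ = (3.6250 − 0.46) / 5.5115 = 3.1650 / 5.5115 = 0.5743

0.574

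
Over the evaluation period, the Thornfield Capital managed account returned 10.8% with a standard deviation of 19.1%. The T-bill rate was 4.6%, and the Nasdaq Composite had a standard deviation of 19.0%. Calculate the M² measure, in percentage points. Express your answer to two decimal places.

10.77

Sharpe = (Rp − Rf) / σp = (10.8% − 4.6%) / 19.1% = 0.3246
M² = Rf + Sharpe × σm = 4.6% + 0.3246 × 19.0% = 10.7674%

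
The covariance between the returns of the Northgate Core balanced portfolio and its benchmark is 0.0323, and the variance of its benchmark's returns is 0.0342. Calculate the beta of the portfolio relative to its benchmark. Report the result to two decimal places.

β = Cov(Rp, Rm) / Var(Rm) = 0.0323 / 0.0342 = 0.9444

0.94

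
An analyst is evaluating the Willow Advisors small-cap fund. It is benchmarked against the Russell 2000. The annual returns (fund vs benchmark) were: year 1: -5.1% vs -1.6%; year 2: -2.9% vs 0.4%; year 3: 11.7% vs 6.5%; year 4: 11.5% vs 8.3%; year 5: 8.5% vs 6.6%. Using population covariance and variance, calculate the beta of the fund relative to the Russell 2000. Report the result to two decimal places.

r̄p = 4.7400%,  r̄m = 4.0400%
Cov = Σ(rp − r̄p)(rm − r̄m) / 5 = 27.7704
Var(rm) = Σ(rm − r̄m)² / 5 = 15.1624
β = Cov / Var = 27.7704 / 15.1624 = 1.8315

1.83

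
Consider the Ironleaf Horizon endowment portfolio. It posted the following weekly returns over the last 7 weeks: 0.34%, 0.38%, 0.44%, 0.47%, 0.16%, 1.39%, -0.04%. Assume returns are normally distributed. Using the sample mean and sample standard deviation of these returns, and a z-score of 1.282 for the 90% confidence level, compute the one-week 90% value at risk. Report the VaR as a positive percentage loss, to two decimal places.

0.13

r̄ = (0.34 + 0.38 + 0.44 + 0.47 + 0.16 + 1.39 − 0.04) / 7 = 0.4486%
Sample std dev = √[1.2253 / 6] = 0.4519%
VaR = −(r̄ − z·σ) = −(0.4486 − 1.282 × 0.4519) = −(-0.1307) = 0.1307%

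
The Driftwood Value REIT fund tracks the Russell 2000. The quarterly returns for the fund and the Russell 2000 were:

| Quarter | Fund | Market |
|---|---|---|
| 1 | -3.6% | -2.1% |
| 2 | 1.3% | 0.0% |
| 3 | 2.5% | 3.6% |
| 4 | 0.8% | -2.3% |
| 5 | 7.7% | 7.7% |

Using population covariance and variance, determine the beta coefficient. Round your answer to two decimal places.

r̄p = 1.7400%,  r̄m = 1.3800%
Cov = Σ(rp − r̄p)(rm − r̄m) / 5 = 12.4008
Var(rm) = Σ(rm − r̄m)² / 5 = 14.4856
β = Cov / Var = 12.4008 / 14.4856 = 0.8561

0.86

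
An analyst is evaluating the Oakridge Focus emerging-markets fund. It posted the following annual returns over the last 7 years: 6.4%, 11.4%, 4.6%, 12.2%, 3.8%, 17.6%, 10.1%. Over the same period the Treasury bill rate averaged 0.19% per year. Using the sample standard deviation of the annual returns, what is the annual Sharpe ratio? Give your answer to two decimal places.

r̄ = (6.4 + 11.4 + 4.6 + 12.2 + 3.8 + 17.6 + 10.1) / 7 = 66.10 / 7 = 9.4429%
Σ(r − r̄)² = 142.9571; sample σ = √(142.9571/6) = 4.8812%
Sharpe = (r̄ − rf) / σ = (9.4429 − 0.19) / 4.8812 = 9.2529 / 4.8812 = 1.8956

1.90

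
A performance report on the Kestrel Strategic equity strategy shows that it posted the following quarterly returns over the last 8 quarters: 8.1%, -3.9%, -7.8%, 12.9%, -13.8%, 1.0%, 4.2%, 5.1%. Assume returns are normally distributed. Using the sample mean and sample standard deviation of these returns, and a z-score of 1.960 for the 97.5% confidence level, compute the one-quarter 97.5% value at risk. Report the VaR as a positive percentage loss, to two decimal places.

Mean return μ = 5.80 / 8 = 0.7250%
Σ(r − μ)² = (8.1 − 0.7250)² + (-3.9 − 0.7250)² + (-7.8 − 0.7250)² + … = 538.9550
σ = √[538.9550 / 7] = 8.7746%
VaR = −(μ − z·σ) = −(0.7250 − 1.960 × 8.7746) = −(-16.4732) = 16.4732%

16.47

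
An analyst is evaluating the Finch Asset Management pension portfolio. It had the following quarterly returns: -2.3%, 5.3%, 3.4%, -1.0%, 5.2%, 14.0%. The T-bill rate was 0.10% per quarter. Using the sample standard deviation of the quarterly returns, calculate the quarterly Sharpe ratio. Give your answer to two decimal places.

0.69

μ = (-2.3 + 5.3 + 3.4 − 1 + 5.2 + 14) / 6 = 4.1000%
Σ(r − μ)² = (-2.3 − 4.1000)² + (5.3 − 4.1000)² + (3.4 − 4.1000)² + … = 168.1200
sample σ = √(168.1200 / 5) = √33.6240 = 5.7986%
Sharpe = (μ − rf) / σ = (4.1000 − 0.1) / 5.7986 = 4.0000 / 5.7986 = 0.6898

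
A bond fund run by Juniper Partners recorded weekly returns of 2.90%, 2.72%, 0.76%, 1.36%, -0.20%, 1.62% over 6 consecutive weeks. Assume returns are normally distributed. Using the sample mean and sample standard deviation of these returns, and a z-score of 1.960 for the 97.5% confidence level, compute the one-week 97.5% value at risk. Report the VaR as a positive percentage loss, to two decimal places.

0.78

r̄ = (2.9 + 2.72 + 0.76 + 1.36 − 0.2 + 1.62) / 6 = 9.160 / 6 = 1.5267%
Σ(r − r̄)² = 6.9157; sample σ = √(6.9157/5) = 1.1761%
VaR = −(r̄ − z·σ) = −(1.5267 − 1.960 × 1.1761) = −(-0.7785) = 0.7785%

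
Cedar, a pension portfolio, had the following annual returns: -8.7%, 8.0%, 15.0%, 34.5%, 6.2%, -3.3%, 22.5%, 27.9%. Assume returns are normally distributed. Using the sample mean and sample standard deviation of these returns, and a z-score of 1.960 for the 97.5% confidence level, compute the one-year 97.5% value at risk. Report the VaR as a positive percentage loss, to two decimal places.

Mean return μ = 102.10 / 8 = 12.7625%
Sample σ = √[Σ(r − μ)² / 7] = √[1585.8788 / 7] = √226.5541 = 15.0517%
VaR = −(μ − z·σ) = −(12.7625 − 1.960 × 15.0517) = −(-16.7388) = 16.7388%

16.74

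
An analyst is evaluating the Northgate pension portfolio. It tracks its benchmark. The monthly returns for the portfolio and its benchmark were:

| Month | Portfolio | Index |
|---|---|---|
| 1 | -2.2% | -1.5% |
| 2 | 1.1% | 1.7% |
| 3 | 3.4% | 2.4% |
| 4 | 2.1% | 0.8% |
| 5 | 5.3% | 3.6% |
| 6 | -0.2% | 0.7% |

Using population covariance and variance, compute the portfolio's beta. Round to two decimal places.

r̄p = 1.5833%,  r̄m = 1.2833%
Cov = Σ(rp − r̄p)(rm − r̄m) / 6 = 3.6264
Var(rm) = Σ(rm − r̄m)² / 6 = 2.5181
β = Cov / Var = 3.6264 / 2.5181 = 1.4401

1.44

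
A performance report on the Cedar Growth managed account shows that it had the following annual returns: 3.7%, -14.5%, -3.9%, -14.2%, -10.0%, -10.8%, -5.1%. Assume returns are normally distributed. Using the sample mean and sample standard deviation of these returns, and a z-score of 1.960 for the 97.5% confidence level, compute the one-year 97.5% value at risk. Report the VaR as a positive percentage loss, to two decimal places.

20.59

r̄ = (3.7 − 14.5 − 3.9 − 14.2 − 10 − 10.8 − 5.1) / 7 = -7.8286%
Sample std dev = √[254.4343 / 6] = 6.5120%
VaR = −(r̄ − z·σ) = −(-7.8286 − 1.960 × 6.5120) = −(-20.5921) = 20.5921%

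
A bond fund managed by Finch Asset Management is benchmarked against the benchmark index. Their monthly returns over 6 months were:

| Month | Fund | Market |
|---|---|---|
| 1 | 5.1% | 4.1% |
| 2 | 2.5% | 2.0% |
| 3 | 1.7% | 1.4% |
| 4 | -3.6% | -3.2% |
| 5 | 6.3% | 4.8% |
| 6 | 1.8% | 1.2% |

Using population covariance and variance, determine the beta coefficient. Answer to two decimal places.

1.22

r̄p = 2.3000%,  r̄m = 1.7167%
Cov = Σ(rp − r̄p)(rm − r̄m) / 6 = 8.0867
Var(rm) = Σ(rm − r̄m)² / 6 = 6.6347
β = Cov / Var = 8.0867 / 6.6347 = 1.2188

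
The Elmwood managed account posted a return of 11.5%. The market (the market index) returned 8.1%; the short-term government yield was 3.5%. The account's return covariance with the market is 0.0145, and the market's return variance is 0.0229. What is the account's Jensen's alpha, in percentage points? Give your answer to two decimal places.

β = Cov / Var = 0.0145 / 0.0229 = 0.6332
E[R] = Rf + β(Rm − Rf) = 3.5% + 0.6332 × (8.1% − 3.5%) = 6.4127%
α = Rp − E[R] = 11.5% − 6.4127% = 5.0873

5.09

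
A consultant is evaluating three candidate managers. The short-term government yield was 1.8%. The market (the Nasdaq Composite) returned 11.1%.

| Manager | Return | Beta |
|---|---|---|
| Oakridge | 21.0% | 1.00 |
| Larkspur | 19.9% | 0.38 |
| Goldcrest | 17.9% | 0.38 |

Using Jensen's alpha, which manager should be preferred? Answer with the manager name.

Oakridge: α = 21.0% − [1.8% + 1.00 × (11.1% − 1.8%)] = 9.900
Larkspur: α = 19.9% − [1.8% + 0.38 × (11.1% − 1.8%)] = 14.566
Goldcrest: α = 17.9% − [1.8% + 0.38 × (11.1% − 1.8%)] = 12.566
Highest: Larkspur (14.566).

Larkspur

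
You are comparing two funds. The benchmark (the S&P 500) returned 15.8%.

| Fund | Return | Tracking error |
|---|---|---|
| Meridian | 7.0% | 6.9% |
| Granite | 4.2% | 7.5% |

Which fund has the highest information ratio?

Meridian: IR = (7.0% − 15.8%) / 6.9% = -1.275
Granite: IR = (4.2% − 15.8%) / 7.5% = -1.547
Highest: Meridian (-1.275).

Meridian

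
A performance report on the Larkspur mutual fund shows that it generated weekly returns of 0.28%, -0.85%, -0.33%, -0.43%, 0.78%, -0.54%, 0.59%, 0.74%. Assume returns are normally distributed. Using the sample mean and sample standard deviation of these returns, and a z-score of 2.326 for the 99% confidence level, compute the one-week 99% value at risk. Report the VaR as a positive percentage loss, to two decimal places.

1.46

r̄ = (0.28 − 0.85 − 0.33 − 0.43 + 0.78 − 0.54 + 0.59 + 0.74) / 8 = 0.240 / 8 = 0.0300%
Sample std dev = √[2.8832 / 7] = 0.6418%
VaR = −(r̄ − z·σ) = −(0.0300 − 2.326 × 0.6418) = −(-1.4628) = 1.4628%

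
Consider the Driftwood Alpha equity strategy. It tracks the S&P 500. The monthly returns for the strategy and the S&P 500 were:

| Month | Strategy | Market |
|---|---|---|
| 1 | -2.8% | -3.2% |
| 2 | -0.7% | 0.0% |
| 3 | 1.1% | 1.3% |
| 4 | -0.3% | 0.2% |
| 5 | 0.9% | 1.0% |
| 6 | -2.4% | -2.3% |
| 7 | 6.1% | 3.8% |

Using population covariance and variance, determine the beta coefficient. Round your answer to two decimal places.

1.22

r̄p = 0.2714%,  r̄m = 0.1143%
Cov = Σ(rp − r̄p)(rm − r̄m) / 7 = 5.6733
Var(rm) = Σ(rm − r̄m)² / 7 = 4.6584
β = Cov / Var = 5.6733 / 4.6584 = 1.2179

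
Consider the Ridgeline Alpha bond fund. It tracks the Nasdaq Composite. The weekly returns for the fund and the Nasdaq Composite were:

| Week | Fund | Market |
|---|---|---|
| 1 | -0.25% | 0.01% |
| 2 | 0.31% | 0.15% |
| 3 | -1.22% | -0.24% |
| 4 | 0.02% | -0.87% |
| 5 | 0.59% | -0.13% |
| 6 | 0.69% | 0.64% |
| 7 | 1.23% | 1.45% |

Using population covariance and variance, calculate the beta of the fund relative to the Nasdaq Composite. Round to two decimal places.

0.70

r̄p = 0.1957%,  r̄m = 0.1443%
Cov = Σ(rp − r̄p)(rm − r̄m) / 7 = 0.3243
Var(rm) = Σ(rm − r̄m)² / 7 = 0.4601
β = Cov / Var = 0.3243 / 0.4601 = 0.7048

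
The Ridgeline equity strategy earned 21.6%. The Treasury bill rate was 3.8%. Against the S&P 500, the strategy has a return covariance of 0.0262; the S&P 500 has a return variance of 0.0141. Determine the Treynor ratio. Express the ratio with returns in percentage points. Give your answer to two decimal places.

β = Cov / Var = 0.0262 / 0.0141 = 1.8582
Treynor = (Rp − Rf) / β = (21.6% − 3.8%) / 1.8582 = 17.80 / 1.8582 = 9.5792

9.58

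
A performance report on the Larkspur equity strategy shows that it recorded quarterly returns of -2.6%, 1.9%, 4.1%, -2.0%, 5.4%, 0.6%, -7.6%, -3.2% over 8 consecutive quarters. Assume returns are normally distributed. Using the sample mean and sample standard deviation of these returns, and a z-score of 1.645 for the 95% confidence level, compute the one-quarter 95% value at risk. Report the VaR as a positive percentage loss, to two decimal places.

μ = (-2.6 + 1.9 + 4.1 − 2 + 5.4 + 0.6 − 7.6 − 3.2) / 8 = -3.40 / 8 = -0.4250%
Sample σ = √[Σ(r − μ)² / 7] = √[127.2550 / 7] = √18.1793 = 4.2637%
VaR = −(μ − z·σ) = −(-0.4250 − 1.645 × 4.2637) = −(-7.4388) = 7.4388%

7.44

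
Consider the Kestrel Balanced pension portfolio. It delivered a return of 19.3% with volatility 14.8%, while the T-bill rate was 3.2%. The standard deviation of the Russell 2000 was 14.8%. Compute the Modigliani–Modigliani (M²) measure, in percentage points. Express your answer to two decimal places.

Sharpe = (Rp − Rf) / σp = (19.3% − 3.2%) / 14.8% = 1.0878
M² = Rf + Sharpe × σm = 3.2% + 1.0878 × 14.8% = 19.2994%

19.30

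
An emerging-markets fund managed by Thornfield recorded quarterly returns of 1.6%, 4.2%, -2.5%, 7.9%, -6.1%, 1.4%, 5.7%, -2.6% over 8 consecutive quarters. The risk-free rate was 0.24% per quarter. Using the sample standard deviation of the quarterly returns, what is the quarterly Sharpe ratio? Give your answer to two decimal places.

0.20

r̄ = (1.6 + 4.2 − 2.5 + 7.9 − 6.1 + 1.4 + 5.7 − 2.6) / 8 = 1.2000%
Sample σ = √[Σ(r − r̄)² / 7] = √[155.7600 / 7] = √22.2514 = 4.7171%
Sharpe = (r̄ − rf) / σ = (1.2000 − 0.24) / 4.7171 = 0.9600 / 4.7171 = 0.2035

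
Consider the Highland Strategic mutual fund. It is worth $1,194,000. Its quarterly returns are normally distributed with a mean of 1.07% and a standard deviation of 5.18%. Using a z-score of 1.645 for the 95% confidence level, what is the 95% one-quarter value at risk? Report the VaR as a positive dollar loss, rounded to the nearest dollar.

$88,966

Return at the 95% tail: μ − z·σ = 1.07% − 1.645 × 5.18% = 1.07 − 8.5211 = -7.4511%
VaR = −(-7.4511%) × $1,194,000 = 7.4511% × $1,194,000 = $88,966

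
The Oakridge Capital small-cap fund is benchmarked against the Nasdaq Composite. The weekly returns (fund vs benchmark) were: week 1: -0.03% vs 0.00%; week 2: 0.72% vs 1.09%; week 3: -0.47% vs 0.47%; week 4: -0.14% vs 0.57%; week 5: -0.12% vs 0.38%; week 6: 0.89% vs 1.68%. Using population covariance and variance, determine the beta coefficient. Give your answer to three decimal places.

0.755

r̄p = 0.1417%,  r̄m = 0.6983%
Cov = Σ(rp − r̄p)(rm − r̄m) / 6 = 0.2234
Var(rm) = Σ(rm − r̄m)² / 6 = 0.2958
β = Cov / Var = 0.2234 / 0.2958 = 0.7552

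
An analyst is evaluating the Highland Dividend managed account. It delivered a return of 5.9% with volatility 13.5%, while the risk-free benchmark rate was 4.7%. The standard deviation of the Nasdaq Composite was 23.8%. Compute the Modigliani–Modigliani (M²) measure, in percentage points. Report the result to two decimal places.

6.82

Sharpe = (Rp − Rf) / σp = (5.9% − 4.7%) / 13.5% = 0.0889
M² = Rf + Sharpe × σm = 4.7% + 0.0889 × 23.8% = 6.8158%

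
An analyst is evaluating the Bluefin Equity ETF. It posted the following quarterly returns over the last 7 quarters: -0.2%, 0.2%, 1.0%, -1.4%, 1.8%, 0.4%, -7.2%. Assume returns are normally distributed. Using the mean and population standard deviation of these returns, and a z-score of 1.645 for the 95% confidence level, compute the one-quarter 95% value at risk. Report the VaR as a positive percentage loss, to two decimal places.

5.35

Mean return r̄ = -5.40 / 7 = -0.7714%
Population std dev = √[54.1143 / 7] = 2.7804%
VaR = −(r̄ − z·σ) = −(-0.7714 − 1.645 × 2.7804) = −(-5.3452) = 5.3452%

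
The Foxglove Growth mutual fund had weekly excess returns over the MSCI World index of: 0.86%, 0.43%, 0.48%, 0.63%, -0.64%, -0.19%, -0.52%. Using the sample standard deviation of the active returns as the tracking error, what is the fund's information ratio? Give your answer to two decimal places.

r̄ = (0.86 + 0.43 + 0.48 + 0.63 − 0.64 − 0.19 − 0.52) / 7 = 1.050 / 7 = 0.1500%
Σ(r − r̄)² = 2.1104; sample σ = √(2.1104/6) = 0.5931%
IR = r̄ / tracking error = 0.1500 / 0.5931 = 0.2529

0.25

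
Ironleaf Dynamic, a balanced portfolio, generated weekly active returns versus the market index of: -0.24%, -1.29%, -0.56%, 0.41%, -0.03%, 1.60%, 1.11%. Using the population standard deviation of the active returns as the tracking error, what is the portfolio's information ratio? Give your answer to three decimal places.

0.156

Mean return r̄ = 1.000 / 7 = 0.1429%
Population std dev = √[5.8535 / 7] = 0.9144%
IR = r̄ / tracking error = 0.1429 / 0.9144 = 0.1563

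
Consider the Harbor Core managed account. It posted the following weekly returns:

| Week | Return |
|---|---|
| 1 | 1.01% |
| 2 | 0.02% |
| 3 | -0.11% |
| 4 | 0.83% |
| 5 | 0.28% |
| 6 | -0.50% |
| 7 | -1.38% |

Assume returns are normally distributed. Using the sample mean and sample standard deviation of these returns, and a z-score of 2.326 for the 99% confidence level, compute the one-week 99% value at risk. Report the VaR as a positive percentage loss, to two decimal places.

μ = (1.01 + 0.02 − 0.11 + 0.83 + 0.28 − 0.5 − 1.38) / 7 = 0.150 / 7 = 0.0214%
Σ(r − μ)² = (1.01 − 0.0214)² + (0.02 − 0.0214)² + (-0.11 − 0.0214)² + … = 3.9511
σ = √[3.9511 / 6] = 0.8115%
VaR = −(μ − z·σ) = −(0.0214 − 2.326 × 0.8115) = −(-1.8661) = 1.8661%

1.87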